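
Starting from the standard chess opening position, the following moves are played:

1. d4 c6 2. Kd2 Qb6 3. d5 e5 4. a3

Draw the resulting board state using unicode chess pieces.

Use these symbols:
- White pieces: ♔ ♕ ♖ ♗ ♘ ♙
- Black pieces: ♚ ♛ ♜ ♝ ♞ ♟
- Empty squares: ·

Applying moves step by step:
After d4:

♜ ♞ ♝ ♛ ♚ ♝ ♞ ♜
♟ ♟ ♟ ♟ ♟ ♟ ♟ ♟
· · · · · · · ·
· · · · · · · ·
· · · ♙ · · · ·
· · · · · · · ·
♙ ♙ ♙ · ♙ ♙ ♙ ♙
♖ ♘ ♗ ♕ ♔ ♗ ♘ ♖


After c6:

♜ ♞ ♝ ♛ ♚ ♝ ♞ ♜
♟ ♟ · ♟ ♟ ♟ ♟ ♟
· · ♟ · · · · ·
· · · · · · · ·
· · · ♙ · · · ·
· · · · · · · ·
♙ ♙ ♙ · ♙ ♙ ♙ ♙
♖ ♘ ♗ ♕ ♔ ♗ ♘ ♖


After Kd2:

♜ ♞ ♝ ♛ ♚ ♝ ♞ ♜
♟ ♟ · ♟ ♟ ♟ ♟ ♟
· · ♟ · · · · ·
· · · · · · · ·
· · · ♙ · · · ·
· · · · · · · ·
♙ ♙ ♙ ♔ ♙ ♙ ♙ ♙
♖ ♘ ♗ ♕ · ♗ ♘ ♖


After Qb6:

♜ ♞ ♝ · ♚ ♝ ♞ ♜
♟ ♟ · ♟ ♟ ♟ ♟ ♟
· ♛ ♟ · · · · ·
· · · · · · · ·
· · · ♙ · · · ·
· · · · · · · ·
♙ ♙ ♙ ♔ ♙ ♙ ♙ ♙
♖ ♘ ♗ ♕ · ♗ ♘ ♖


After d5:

♜ ♞ ♝ · ♚ ♝ ♞ ♜
♟ ♟ · ♟ ♟ ♟ ♟ ♟
· ♛ ♟ · · · · ·
· · · ♙ · · · ·
· · · · · · · ·
· · · · · · · ·
♙ ♙ ♙ ♔ ♙ ♙ ♙ ♙
♖ ♘ ♗ ♕ · ♗ ♘ ♖


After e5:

♜ ♞ ♝ · ♚ ♝ ♞ ♜
♟ ♟ · ♟ · ♟ ♟ ♟
· ♛ ♟ · · · · ·
· · · ♙ ♟ · · ·
· · · · · · · ·
· · · · · · · ·
♙ ♙ ♙ ♔ ♙ ♙ ♙ ♙
♖ ♘ ♗ ♕ · ♗ ♘ ♖


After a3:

♜ ♞ ♝ · ♚ ♝ ♞ ♜
♟ ♟ · ♟ · ♟ ♟ ♟
· ♛ ♟ · · · · ·
· · · ♙ ♟ · · ·
· · · · · · · ·
♙ · · · · · · ·
· ♙ ♙ ♔ ♙ ♙ ♙ ♙
♖ ♘ ♗ ♕ · ♗ ♘ ♖



  a b c d e f g h
  ─────────────────
8│♜ ♞ ♝ · ♚ ♝ ♞ ♜│8
7│♟ ♟ · ♟ · ♟ ♟ ♟│7
6│· ♛ ♟ · · · · ·│6
5│· · · ♙ ♟ · · ·│5
4│· · · · · · · ·│4
3│♙ · · · · · · ·│3
2│· ♙ ♙ ♔ ♙ ♙ ♙ ♙│2
1│♖ ♘ ♗ ♕ · ♗ ♘ ♖│1
  ─────────────────
  a b c d e f g h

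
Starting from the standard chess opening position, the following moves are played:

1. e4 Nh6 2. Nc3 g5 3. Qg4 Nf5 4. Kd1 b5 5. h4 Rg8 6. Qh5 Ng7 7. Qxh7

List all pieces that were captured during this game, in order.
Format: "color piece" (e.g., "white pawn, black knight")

Tracking captures:
  Qxh7: captured black pawn

black pawn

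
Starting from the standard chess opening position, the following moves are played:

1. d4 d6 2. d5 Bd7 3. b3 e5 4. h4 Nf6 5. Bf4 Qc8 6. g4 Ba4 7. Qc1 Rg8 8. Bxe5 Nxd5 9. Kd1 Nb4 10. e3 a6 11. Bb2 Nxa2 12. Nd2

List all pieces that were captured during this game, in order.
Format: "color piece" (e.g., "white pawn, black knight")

Tracking captures:
  Bxe5: captured black pawn
  Nxd5: captured white pawn
  Nxa2: captured white pawn

black pawn, white pawn, white pawn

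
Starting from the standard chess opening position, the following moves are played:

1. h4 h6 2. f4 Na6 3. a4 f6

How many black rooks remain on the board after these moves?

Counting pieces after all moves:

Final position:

  a b c d e f g h
  ─────────────────
8│♜ · ♝ ♛ ♚ ♝ ♞ ♜│8
7│♟ ♟ ♟ ♟ ♟ · ♟ ·│7
6│♞ · · · · ♟ · ♟│6
5│· · · · · · · ·│5
4│♙ · · · · ♙ · ♙│4
3│· · · · · · · ·│3
2│· ♙ ♙ ♙ ♙ · ♙ ·│2
1│♖ ♘ ♗ ♕ ♔ ♗ ♘ ♖│1
  ─────────────────
  a b c d e f g h


2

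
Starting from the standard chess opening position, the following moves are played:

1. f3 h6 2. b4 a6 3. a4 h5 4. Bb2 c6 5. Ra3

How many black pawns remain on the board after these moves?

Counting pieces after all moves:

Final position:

  a b c d e f g h
  ─────────────────
8│♜ ♞ ♝ ♛ ♚ ♝ ♞ ♜│8
7│· ♟ · ♟ ♟ ♟ ♟ ·│7
6│♟ · ♟ · · · · ·│6
5│· · · · · · · ♟│5
4│♙ ♙ · · · · · ·│4
3│♖ · · · · ♙ · ·│3
2│· ♗ ♙ ♙ ♙ · ♙ ♙│2
1│· ♘ · ♕ ♔ ♗ ♘ ♖│1
  ─────────────────
  a b c d e f g h


8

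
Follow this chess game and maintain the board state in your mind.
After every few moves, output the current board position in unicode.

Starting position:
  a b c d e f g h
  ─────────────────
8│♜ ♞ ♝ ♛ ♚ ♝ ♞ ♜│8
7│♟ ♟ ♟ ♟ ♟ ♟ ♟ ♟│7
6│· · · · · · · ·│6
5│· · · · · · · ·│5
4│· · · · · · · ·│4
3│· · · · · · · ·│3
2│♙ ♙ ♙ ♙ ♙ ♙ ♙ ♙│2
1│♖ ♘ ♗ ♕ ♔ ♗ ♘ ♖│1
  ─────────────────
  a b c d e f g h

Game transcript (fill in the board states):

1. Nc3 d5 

  a b c d e f g h
  ─────────────────
8│♜ ♞ ♝ ♛ ♚ ♝ ♞ ♜│8
7│♟ ♟ ♟ · ♟ ♟ ♟ ♟│7
6│· · · · · · · ·│6
5│· · · ♟ · · · ·│5
4│· · · · · · · ·│4
3│· · ♘ · · · · ·│3
2│♙ ♙ ♙ ♙ ♙ ♙ ♙ ♙│2
1│♖ · ♗ ♕ ♔ ♗ ♘ ♖│1
  ─────────────────
  a b c d e f g h

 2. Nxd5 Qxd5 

  a b c d e f g h
  ─────────────────
8│♜ ♞ ♝ · ♚ ♝ ♞ ♜│8
7│♟ ♟ ♟ · ♟ ♟ ♟ ♟│7
6│· · · · · · · ·│6
5│· · · ♛ · · · ·│5
4│· · · · · · · ·│4
3│· · · · · · · ·│3
2│♙ ♙ ♙ ♙ ♙ ♙ ♙ ♙│2
1│♖ · ♗ ♕ ♔ ♗ ♘ ♖│1
  ─────────────────
  a b c d e f g h

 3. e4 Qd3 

  a b c d e f g h
  ─────────────────
8│♜ ♞ ♝ · ♚ ♝ ♞ ♜│8
7│♟ ♟ ♟ · ♟ ♟ ♟ ♟│7
6│· · · · · · · ·│6
5│· · · · · · · ·│5
4│· · · · ♙ · · ·│4
3│· · · ♛ · · · ·│3
2│♙ ♙ ♙ ♙ · ♙ ♙ ♙│2
1│♖ · ♗ ♕ ♔ ♗ ♘ ♖│1
  ─────────────────
  a b c d e f g h



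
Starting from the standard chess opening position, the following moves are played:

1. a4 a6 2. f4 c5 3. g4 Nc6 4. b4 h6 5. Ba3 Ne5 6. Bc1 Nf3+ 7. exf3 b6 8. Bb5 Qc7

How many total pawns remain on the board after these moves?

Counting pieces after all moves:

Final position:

  a b c d e f g h
  ─────────────────
8│♜ · ♝ · ♚ ♝ ♞ ♜│8
7│· · ♛ ♟ ♟ ♟ ♟ ·│7
6│♟ ♟ · · · · · ♟│6
5│· ♗ ♟ · · · · ·│5
4│♙ ♙ · · · ♙ ♙ ·│4
3│· · · · · ♙ · ·│3
2│· · ♙ ♙ · · · ♙│2
1│♖ ♘ ♗ ♕ ♔ · ♘ ♖│1
  ─────────────────
  a b c d e f g h


16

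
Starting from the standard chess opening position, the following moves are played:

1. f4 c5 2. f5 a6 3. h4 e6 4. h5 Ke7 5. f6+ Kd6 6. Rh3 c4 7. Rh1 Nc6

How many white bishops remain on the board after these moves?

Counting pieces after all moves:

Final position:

  a b c d e f g h
  ─────────────────
8│♜ · ♝ ♛ · ♝ ♞ ♜│8
7│· ♟ · ♟ · ♟ ♟ ♟│7
6│♟ · ♞ ♚ ♟ ♙ · ·│6
5│· · · · · · · ♙│5
4│· · ♟ · · · · ·│4
3│· · · · · · · ·│3
2│♙ ♙ ♙ ♙ ♙ · ♙ ·│2
1│♖ ♘ ♗ ♕ ♔ ♗ ♘ ♖│1
  ─────────────────
  a b c d e f g h


2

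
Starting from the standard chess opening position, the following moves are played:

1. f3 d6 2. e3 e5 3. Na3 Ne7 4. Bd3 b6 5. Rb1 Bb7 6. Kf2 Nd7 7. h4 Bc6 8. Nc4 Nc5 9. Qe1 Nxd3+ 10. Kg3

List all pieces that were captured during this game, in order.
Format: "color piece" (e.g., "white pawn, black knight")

Tracking captures:
  Nxd3+: captured white bishop

white bishop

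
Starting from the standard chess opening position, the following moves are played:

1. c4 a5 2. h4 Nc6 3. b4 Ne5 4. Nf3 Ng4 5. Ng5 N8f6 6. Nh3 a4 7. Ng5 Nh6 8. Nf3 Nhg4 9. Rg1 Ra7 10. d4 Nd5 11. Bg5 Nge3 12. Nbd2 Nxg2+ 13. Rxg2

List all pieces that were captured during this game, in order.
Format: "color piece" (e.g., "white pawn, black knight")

Tracking captures:
  Nxg2+: captured white pawn
  Rxg2: captured black knight

white pawn, black knight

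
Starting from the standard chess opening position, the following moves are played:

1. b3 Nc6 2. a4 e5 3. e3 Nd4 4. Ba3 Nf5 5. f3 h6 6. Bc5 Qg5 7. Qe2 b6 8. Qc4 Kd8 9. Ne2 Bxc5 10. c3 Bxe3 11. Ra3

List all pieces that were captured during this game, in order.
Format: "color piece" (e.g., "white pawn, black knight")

Tracking captures:
  Bxc5: captured white bishop
  Bxe3: captured white pawn

white bishop, white pawn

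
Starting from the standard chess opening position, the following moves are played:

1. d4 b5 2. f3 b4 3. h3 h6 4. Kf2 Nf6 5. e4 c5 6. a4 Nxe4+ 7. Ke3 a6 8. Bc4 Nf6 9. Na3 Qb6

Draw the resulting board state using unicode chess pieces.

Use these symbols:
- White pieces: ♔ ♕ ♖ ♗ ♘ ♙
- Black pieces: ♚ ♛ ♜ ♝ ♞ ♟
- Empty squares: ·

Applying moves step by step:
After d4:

♜ ♞ ♝ ♛ ♚ ♝ ♞ ♜
♟ ♟ ♟ ♟ ♟ ♟ ♟ ♟
· · · · · · · ·
· · · · · · · ·
· · · ♙ · · · ·
· · · · · · · ·
♙ ♙ ♙ · ♙ ♙ ♙ ♙
♖ ♘ ♗ ♕ ♔ ♗ ♘ ♖


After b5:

♜ ♞ ♝ ♛ ♚ ♝ ♞ ♜
♟ · ♟ ♟ ♟ ♟ ♟ ♟
· · · · · · · ·
· ♟ · · · · · ·
· · · ♙ · · · ·
· · · · · · · ·
♙ ♙ ♙ · ♙ ♙ ♙ ♙
♖ ♘ ♗ ♕ ♔ ♗ ♘ ♖


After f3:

♜ ♞ ♝ ♛ ♚ ♝ ♞ ♜
♟ · ♟ ♟ ♟ ♟ ♟ ♟
· · · · · · · ·
· ♟ · · · · · ·
· · · ♙ · · · ·
· · · · · ♙ · ·
♙ ♙ ♙ · ♙ · ♙ ♙
♖ ♘ ♗ ♕ ♔ ♗ ♘ ♖


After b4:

♜ ♞ ♝ ♛ ♚ ♝ ♞ ♜
♟ · ♟ ♟ ♟ ♟ ♟ ♟
· · · · · · · ·
· · · · · · · ·
· ♟ · ♙ · · · ·
· · · · · ♙ · ·
♙ ♙ ♙ · ♙ · ♙ ♙
♖ ♘ ♗ ♕ ♔ ♗ ♘ ♖


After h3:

♜ ♞ ♝ ♛ ♚ ♝ ♞ ♜
♟ · ♟ ♟ ♟ ♟ ♟ ♟
· · · · · · · ·
· · · · · · · ·
· ♟ · ♙ · · · ·
· · · · · ♙ · ♙
♙ ♙ ♙ · ♙ · ♙ ·
♖ ♘ ♗ ♕ ♔ ♗ ♘ ♖


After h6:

♜ ♞ ♝ ♛ ♚ ♝ ♞ ♜
♟ · ♟ ♟ ♟ ♟ ♟ ·
· · · · · · · ♟
· · · · · · · ·
· ♟ · ♙ · · · ·
· · · · · ♙ · ♙
♙ ♙ ♙ · ♙ · ♙ ·
♖ ♘ ♗ ♕ ♔ ♗ ♘ ♖


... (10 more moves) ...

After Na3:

♜ ♞ ♝ ♛ ♚ ♝ · ♜
· · · ♟ ♟ ♟ ♟ ·
♟ · · · · ♞ · ♟
· · ♟ · · · · ·
♙ ♟ ♗ ♙ · · · ·
♘ · · · ♔ ♙ · ♙
· ♙ ♙ · · · ♙ ·
♖ · ♗ ♕ · · ♘ ♖


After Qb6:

♜ ♞ ♝ · ♚ ♝ · ♜
· · · ♟ ♟ ♟ ♟ ·
♟ ♛ · · · ♞ · ♟
· · ♟ · · · · ·
♙ ♟ ♗ ♙ · · · ·
♘ · · · ♔ ♙ · ♙
· ♙ ♙ · · · ♙ ·
♖ · ♗ ♕ · · ♘ ♖



  a b c d e f g h
  ─────────────────
8│♜ ♞ ♝ · ♚ ♝ · ♜│8
7│· · · ♟ ♟ ♟ ♟ ·│7
6│♟ ♛ · · · ♞ · ♟│6
5│· · ♟ · · · · ·│5
4│♙ ♟ ♗ ♙ · · · ·│4
3│♘ · · · ♔ ♙ · ♙│3
2│· ♙ ♙ · · · ♙ ·│2
1│♖ · ♗ ♕ · · ♘ ♖│1
  ─────────────────
  a b c d e f g h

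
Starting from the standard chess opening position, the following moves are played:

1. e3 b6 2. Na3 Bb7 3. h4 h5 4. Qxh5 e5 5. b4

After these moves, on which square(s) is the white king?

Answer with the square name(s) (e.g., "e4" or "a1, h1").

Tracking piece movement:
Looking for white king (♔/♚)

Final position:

  a b c d e f g h
  ─────────────────
8│♜ ♞ · ♛ ♚ ♝ ♞ ♜│8
7│♟ ♝ ♟ ♟ · ♟ ♟ ·│7
6│· ♟ · · · · · ·│6
5│· · · · ♟ · · ♕│5
4│· ♙ · · · · · ♙│4
3│♘ · · · ♙ · · ·│3
2│♙ · ♙ ♙ · ♙ ♙ ·│2
1│♖ · ♗ · ♔ ♗ ♘ ♖│1
  ─────────────────
  a b c d e f g h


e1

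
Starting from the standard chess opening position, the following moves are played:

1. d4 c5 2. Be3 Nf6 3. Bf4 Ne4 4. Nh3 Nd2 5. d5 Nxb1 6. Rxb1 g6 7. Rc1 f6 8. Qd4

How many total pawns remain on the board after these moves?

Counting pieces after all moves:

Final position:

  a b c d e f g h
  ─────────────────
8│♜ ♞ ♝ ♛ ♚ ♝ · ♜│8
7│♟ ♟ · ♟ ♟ · · ♟│7
6│· · · · · ♟ ♟ ·│6
5│· · ♟ ♙ · · · ·│5
4│· · · ♕ · ♗ · ·│4
3│· · · · · · · ♘│3
2│♙ ♙ ♙ · ♙ ♙ ♙ ♙│2
1│· · ♖ · ♔ ♗ · ♖│1
  ─────────────────
  a b c d e f g h


16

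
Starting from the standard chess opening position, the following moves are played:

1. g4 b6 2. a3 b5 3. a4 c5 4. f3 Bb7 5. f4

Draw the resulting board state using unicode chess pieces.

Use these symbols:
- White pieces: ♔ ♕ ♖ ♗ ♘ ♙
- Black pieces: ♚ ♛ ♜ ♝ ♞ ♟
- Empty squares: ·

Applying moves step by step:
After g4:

♜ ♞ ♝ ♛ ♚ ♝ ♞ ♜
♟ ♟ ♟ ♟ ♟ ♟ ♟ ♟
· · · · · · · ·
· · · · · · · ·
· · · · · · ♙ ·
· · · · · · · ·
♙ ♙ ♙ ♙ ♙ ♙ · ♙
♖ ♘ ♗ ♕ ♔ ♗ ♘ ♖


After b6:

♜ ♞ ♝ ♛ ♚ ♝ ♞ ♜
♟ · ♟ ♟ ♟ ♟ ♟ ♟
· ♟ · · · · · ·
· · · · · · · ·
· · · · · · ♙ ·
· · · · · · · ·
♙ ♙ ♙ ♙ ♙ ♙ · ♙
♖ ♘ ♗ ♕ ♔ ♗ ♘ ♖


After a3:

♜ ♞ ♝ ♛ ♚ ♝ ♞ ♜
♟ · ♟ ♟ ♟ ♟ ♟ ♟
· ♟ · · · · · ·
· · · · · · · ·
· · · · · · ♙ ·
♙ · · · · · · ·
· ♙ ♙ ♙ ♙ ♙ · ♙
♖ ♘ ♗ ♕ ♔ ♗ ♘ ♖


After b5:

♜ ♞ ♝ ♛ ♚ ♝ ♞ ♜
♟ · ♟ ♟ ♟ ♟ ♟ ♟
· · · · · · · ·
· ♟ · · · · · ·
· · · · · · ♙ ·
♙ · · · · · · ·
· ♙ ♙ ♙ ♙ ♙ · ♙
♖ ♘ ♗ ♕ ♔ ♗ ♘ ♖


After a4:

♜ ♞ ♝ ♛ ♚ ♝ ♞ ♜
♟ · ♟ ♟ ♟ ♟ ♟ ♟
· · · · · · · ·
· ♟ · · · · · ·
♙ · · · · · ♙ ·
· · · · · · · ·
· ♙ ♙ ♙ ♙ ♙ · ♙
♖ ♘ ♗ ♕ ♔ ♗ ♘ ♖


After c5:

♜ ♞ ♝ ♛ ♚ ♝ ♞ ♜
♟ · · ♟ ♟ ♟ ♟ ♟
· · · · · · · ·
· ♟ ♟ · · · · ·
♙ · · · · · ♙ ·
· · · · · · · ·
· ♙ ♙ ♙ ♙ ♙ · ♙
♖ ♘ ♗ ♕ ♔ ♗ ♘ ♖


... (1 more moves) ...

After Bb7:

♜ ♞ · ♛ ♚ ♝ ♞ ♜
♟ ♝ · ♟ ♟ ♟ ♟ ♟
· · · · · · · ·
· ♟ ♟ · · · · ·
♙ · · · · · ♙ ·
· · · · · ♙ · ·
· ♙ ♙ ♙ ♙ · · ♙
♖ ♘ ♗ ♕ ♔ ♗ ♘ ♖


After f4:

♜ ♞ · ♛ ♚ ♝ ♞ ♜
♟ ♝ · ♟ ♟ ♟ ♟ ♟
· · · · · · · ·
· ♟ ♟ · · · · ·
♙ · · · · ♙ ♙ ·
· · · · · · · ·
· ♙ ♙ ♙ ♙ · · ♙
♖ ♘ ♗ ♕ ♔ ♗ ♘ ♖



  a b c d e f g h
  ─────────────────
8│♜ ♞ · ♛ ♚ ♝ ♞ ♜│8
7│♟ ♝ · ♟ ♟ ♟ ♟ ♟│7
6│· · · · · · · ·│6
5│· ♟ ♟ · · · · ·│5
4│♙ · · · · ♙ ♙ ·│4
3│· · · · · · · ·│3
2│· ♙ ♙ ♙ ♙ · · ♙│2
1│♖ ♘ ♗ ♕ ♔ ♗ ♘ ♖│1
  ─────────────────
  a b c d e f g h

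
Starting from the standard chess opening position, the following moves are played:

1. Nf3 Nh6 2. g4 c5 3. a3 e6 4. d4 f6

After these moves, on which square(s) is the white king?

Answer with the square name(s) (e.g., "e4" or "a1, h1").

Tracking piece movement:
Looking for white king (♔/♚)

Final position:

  a b c d e f g h
  ─────────────────
8│♜ ♞ ♝ ♛ ♚ ♝ · ♜│8
7│♟ ♟ · ♟ · · ♟ ♟│7
6│· · · · ♟ ♟ · ♞│6
5│· · ♟ · · · · ·│5
4│· · · ♙ · · ♙ ·│4
3│♙ · · · · ♘ · ·│3
2│· ♙ ♙ · ♙ ♙ · ♙│2
1│♖ ♘ ♗ ♕ ♔ ♗ · ♖│1
  ─────────────────
  a b c d e f g h


e1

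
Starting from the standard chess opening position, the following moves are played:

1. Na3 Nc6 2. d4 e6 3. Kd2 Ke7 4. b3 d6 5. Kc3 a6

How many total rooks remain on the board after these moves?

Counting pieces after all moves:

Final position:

  a b c d e f g h
  ─────────────────
8│♜ · ♝ ♛ · ♝ ♞ ♜│8
7│· ♟ ♟ · ♚ ♟ ♟ ♟│7
6│♟ · ♞ ♟ ♟ · · ·│6
5│· · · · · · · ·│5
4│· · · ♙ · · · ·│4
3│♘ ♙ ♔ · · · · ·│3
2│♙ · ♙ · ♙ ♙ ♙ ♙│2
1│♖ · ♗ ♕ · ♗ ♘ ♖│1
  ─────────────────
  a b c d e f g h


4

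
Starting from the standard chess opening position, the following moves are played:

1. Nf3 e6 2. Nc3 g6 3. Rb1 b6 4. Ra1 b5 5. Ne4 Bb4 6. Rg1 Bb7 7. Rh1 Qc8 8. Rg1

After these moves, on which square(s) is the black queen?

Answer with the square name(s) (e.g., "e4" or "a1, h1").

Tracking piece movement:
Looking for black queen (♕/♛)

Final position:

  a b c d e f g h
  ─────────────────
8│♜ ♞ ♛ · ♚ · ♞ ♜│8
7│♟ ♝ ♟ ♟ · ♟ · ♟│7
6│· · · · ♟ · ♟ ·│6
5│· ♟ · · · · · ·│5
4│· ♝ · · ♘ · · ·│4
3│· · · · · ♘ · ·│3
2│♙ ♙ ♙ ♙ ♙ ♙ ♙ ♙│2
1│♖ · ♗ ♕ ♔ ♗ ♖ ·│1
  ─────────────────
  a b c d e f g h


c8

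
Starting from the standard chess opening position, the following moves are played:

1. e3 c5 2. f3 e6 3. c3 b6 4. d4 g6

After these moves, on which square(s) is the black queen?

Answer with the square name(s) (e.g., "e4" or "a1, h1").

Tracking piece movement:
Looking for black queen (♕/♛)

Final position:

  a b c d e f g h
  ─────────────────
8│♜ ♞ ♝ ♛ ♚ ♝ ♞ ♜│8
7│♟ · · ♟ · ♟ · ♟│7
6│· ♟ · · ♟ · ♟ ·│6
5│· · ♟ · · · · ·│5
4│· · · ♙ · · · ·│4
3│· · ♙ · ♙ ♙ · ·│3
2│♙ ♙ · · · · ♙ ♙│2
1│♖ ♘ ♗ ♕ ♔ ♗ ♘ ♖│1
  ─────────────────
  a b c d e f g h


d8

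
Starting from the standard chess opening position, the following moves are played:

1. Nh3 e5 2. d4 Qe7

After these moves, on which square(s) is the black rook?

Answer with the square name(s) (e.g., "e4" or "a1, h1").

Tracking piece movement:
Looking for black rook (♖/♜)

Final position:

  a b c d e f g h
  ─────────────────
8│♜ ♞ ♝ · ♚ ♝ ♞ ♜│8
7│♟ ♟ ♟ ♟ ♛ ♟ ♟ ♟│7
6│· · · · · · · ·│6
5│· · · · ♟ · · ·│5
4│· · · ♙ · · · ·│4
3│· · · · · · · ♘│3
2│♙ ♙ ♙ · ♙ ♙ ♙ ♙│2
1│♖ ♘ ♗ ♕ ♔ ♗ · ♖│1
  ─────────────────
  a b c d e f g h


a8, h8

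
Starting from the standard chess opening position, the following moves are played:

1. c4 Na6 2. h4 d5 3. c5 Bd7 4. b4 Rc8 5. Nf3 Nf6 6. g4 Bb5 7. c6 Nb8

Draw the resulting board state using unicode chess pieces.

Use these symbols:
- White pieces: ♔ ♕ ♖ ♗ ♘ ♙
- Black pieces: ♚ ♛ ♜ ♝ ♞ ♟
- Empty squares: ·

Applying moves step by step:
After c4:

♜ ♞ ♝ ♛ ♚ ♝ ♞ ♜
♟ ♟ ♟ ♟ ♟ ♟ ♟ ♟
· · · · · · · ·
· · · · · · · ·
· · ♙ · · · · ·
· · · · · · · ·
♙ ♙ · ♙ ♙ ♙ ♙ ♙
♖ ♘ ♗ ♕ ♔ ♗ ♘ ♖


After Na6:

♜ · ♝ ♛ ♚ ♝ ♞ ♜
♟ ♟ ♟ ♟ ♟ ♟ ♟ ♟
♞ · · · · · · ·
· · · · · · · ·
· · ♙ · · · · ·
· · · · · · · ·
♙ ♙ · ♙ ♙ ♙ ♙ ♙
♖ ♘ ♗ ♕ ♔ ♗ ♘ ♖


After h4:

♜ · ♝ ♛ ♚ ♝ ♞ ♜
♟ ♟ ♟ ♟ ♟ ♟ ♟ ♟
♞ · · · · · · ·
· · · · · · · ·
· · ♙ · · · · ♙
· · · · · · · ·
♙ ♙ · ♙ ♙ ♙ ♙ ·
♖ ♘ ♗ ♕ ♔ ♗ ♘ ♖


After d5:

♜ · ♝ ♛ ♚ ♝ ♞ ♜
♟ ♟ ♟ · ♟ ♟ ♟ ♟
♞ · · · · · · ·
· · · ♟ · · · ·
· · ♙ · · · · ♙
· · · · · · · ·
♙ ♙ · ♙ ♙ ♙ ♙ ·
♖ ♘ ♗ ♕ ♔ ♗ ♘ ♖


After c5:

♜ · ♝ ♛ ♚ ♝ ♞ ♜
♟ ♟ ♟ · ♟ ♟ ♟ ♟
♞ · · · · · · ·
· · ♙ ♟ · · · ·
· · · · · · · ♙
· · · · · · · ·
♙ ♙ · ♙ ♙ ♙ ♙ ·
♖ ♘ ♗ ♕ ♔ ♗ ♘ ♖


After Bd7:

♜ · · ♛ ♚ ♝ ♞ ♜
♟ ♟ ♟ ♝ ♟ ♟ ♟ ♟
♞ · · · · · · ·
· · ♙ ♟ · · · ·
· · · · · · · ♙
· · · · · · · ·
♙ ♙ · ♙ ♙ ♙ ♙ ·
♖ ♘ ♗ ♕ ♔ ♗ ♘ ♖


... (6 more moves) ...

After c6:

· · ♜ ♛ ♚ ♝ · ♜
♟ ♟ ♟ · ♟ ♟ ♟ ♟
♞ · ♙ · · ♞ · ·
· ♝ · ♟ · · · ·
· ♙ · · · · ♙ ♙
· · · · · ♘ · ·
♙ · · ♙ ♙ ♙ · ·
♖ ♘ ♗ ♕ ♔ ♗ · ♖


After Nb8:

· ♞ ♜ ♛ ♚ ♝ · ♜
♟ ♟ ♟ · ♟ ♟ ♟ ♟
· · ♙ · · ♞ · ·
· ♝ · ♟ · · · ·
· ♙ · · · · ♙ ♙
· · · · · ♘ · ·
♙ · · ♙ ♙ ♙ · ·
♖ ♘ ♗ ♕ ♔ ♗ · ♖



  a b c d e f g h
  ─────────────────
8│· ♞ ♜ ♛ ♚ ♝ · ♜│8
7│♟ ♟ ♟ · ♟ ♟ ♟ ♟│7
6│· · ♙ · · ♞ · ·│6
5│· ♝ · ♟ · · · ·│5
4│· ♙ · · · · ♙ ♙│4
3│· · · · · ♘ · ·│3
2│♙ · · ♙ ♙ ♙ · ·│2
1│♖ ♘ ♗ ♕ ♔ ♗ · ♖│1
  ─────────────────
  a b c d e f g h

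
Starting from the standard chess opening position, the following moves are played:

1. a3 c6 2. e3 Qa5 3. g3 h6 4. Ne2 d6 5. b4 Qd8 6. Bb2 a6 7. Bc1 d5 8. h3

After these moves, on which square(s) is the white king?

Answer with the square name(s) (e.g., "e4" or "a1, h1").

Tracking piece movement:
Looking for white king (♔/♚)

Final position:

  a b c d e f g h
  ─────────────────
8│♜ ♞ ♝ ♛ ♚ ♝ ♞ ♜│8
7│· ♟ · · ♟ ♟ ♟ ·│7
6│♟ · ♟ · · · · ♟│6
5│· · · ♟ · · · ·│5
4│· ♙ · · · · · ·│4
3│♙ · · · ♙ · ♙ ♙│3
2│· · ♙ ♙ ♘ ♙ · ·│2
1│♖ ♘ ♗ ♕ ♔ ♗ · ♖│1
  ─────────────────
  a b c d e f g h


e1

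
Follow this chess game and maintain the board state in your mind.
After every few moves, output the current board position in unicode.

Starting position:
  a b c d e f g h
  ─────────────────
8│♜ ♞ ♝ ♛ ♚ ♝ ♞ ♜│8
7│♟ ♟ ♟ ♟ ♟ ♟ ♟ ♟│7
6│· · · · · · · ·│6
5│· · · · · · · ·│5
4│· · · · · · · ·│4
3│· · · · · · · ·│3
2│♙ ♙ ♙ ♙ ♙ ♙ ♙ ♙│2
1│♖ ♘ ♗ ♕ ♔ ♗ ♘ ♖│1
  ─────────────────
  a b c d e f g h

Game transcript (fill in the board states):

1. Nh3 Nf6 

  a b c d e f g h
  ─────────────────
8│♜ ♞ ♝ ♛ ♚ ♝ · ♜│8
7│♟ ♟ ♟ ♟ ♟ ♟ ♟ ♟│7
6│· · · · · ♞ · ·│6
5│· · · · · · · ·│5
4│· · · · · · · ·│4
3│· · · · · · · ♘│3
2│♙ ♙ ♙ ♙ ♙ ♙ ♙ ♙│2
1│♖ ♘ ♗ ♕ ♔ ♗ · ♖│1
  ─────────────────
  a b c d e f g h

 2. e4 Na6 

  a b c d e f g h
  ─────────────────
8│♜ · ♝ ♛ ♚ ♝ · ♜│8
7│♟ ♟ ♟ ♟ ♟ ♟ ♟ ♟│7
6│♞ · · · · ♞ · ·│6
5│· · · · · · · ·│5
4│· · · · ♙ · · ·│4
3│· · · · · · · ♘│3
2│♙ ♙ ♙ ♙ · ♙ ♙ ♙│2
1│♖ ♘ ♗ ♕ ♔ ♗ · ♖│1
  ─────────────────
  a b c d e f g h

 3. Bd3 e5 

  a b c d e f g h
  ─────────────────
8│♜ · ♝ ♛ ♚ ♝ · ♜│8
7│♟ ♟ ♟ ♟ · ♟ ♟ ♟│7
6│♞ · · · · ♞ · ·│6
5│· · · · ♟ · · ·│5
4│· · · · ♙ · · ·│4
3│· · · ♗ · · · ♘│3
2│♙ ♙ ♙ ♙ · ♙ ♙ ♙│2
1│♖ ♘ ♗ ♕ ♔ · · ♖│1
  ─────────────────
  a b c d e f g h

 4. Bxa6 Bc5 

  a b c d e f g h
  ─────────────────
8│♜ · ♝ ♛ ♚ · · ♜│8
7│♟ ♟ ♟ ♟ · ♟ ♟ ♟│7
6│♗ · · · · ♞ · ·│6
5│· · ♝ · ♟ · · ·│5
4│· · · · ♙ · · ·│4
3│· · · · · · · ♘│3
2│♙ ♙ ♙ ♙ · ♙ ♙ ♙│2
1│♖ ♘ ♗ ♕ ♔ · · ♖│1
  ─────────────────
  a b c d e f g h



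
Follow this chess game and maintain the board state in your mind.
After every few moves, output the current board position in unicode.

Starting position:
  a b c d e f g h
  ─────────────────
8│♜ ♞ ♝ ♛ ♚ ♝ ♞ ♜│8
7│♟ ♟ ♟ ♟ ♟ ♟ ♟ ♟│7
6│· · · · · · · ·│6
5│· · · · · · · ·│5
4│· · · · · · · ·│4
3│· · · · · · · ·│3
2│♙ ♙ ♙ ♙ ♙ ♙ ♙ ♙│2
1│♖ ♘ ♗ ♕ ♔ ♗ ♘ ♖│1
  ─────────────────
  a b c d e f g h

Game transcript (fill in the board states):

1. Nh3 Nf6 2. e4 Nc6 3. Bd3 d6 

  a b c d e f g h
  ─────────────────
8│♜ · ♝ ♛ ♚ ♝ · ♜│8
7│♟ ♟ ♟ · ♟ ♟ ♟ ♟│7
6│· · ♞ ♟ · ♞ · ·│6
5│· · · · · · · ·│5
4│· · · · ♙ · · ·│4
3│· · · ♗ · · · ♘│3
2│♙ ♙ ♙ ♙ · ♙ ♙ ♙│2
1│♖ ♘ ♗ ♕ ♔ · · ♖│1
  ─────────────────
  a b c d e f g h

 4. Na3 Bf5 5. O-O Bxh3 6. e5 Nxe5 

  a b c d e f g h
  ─────────────────
8│♜ · · ♛ ♚ ♝ · ♜│8
7│♟ ♟ ♟ · ♟ ♟ ♟ ♟│7
6│· · · ♟ · ♞ · ·│6
5│· · · · ♞ · · ·│5
4│· · · · · · · ·│4
3│♘ · · ♗ · · · ♝│3
2│♙ ♙ ♙ ♙ · ♙ ♙ ♙│2
1│♖ · ♗ ♕ · ♖ ♔ ·│1
  ─────────────────
  a b c d e f g h

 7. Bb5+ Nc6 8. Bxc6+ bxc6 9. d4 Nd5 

  a b c d e f g h
  ─────────────────
8│♜ · · ♛ ♚ ♝ · ♜│8
7│♟ · ♟ · ♟ ♟ ♟ ♟│7
6│· · ♟ ♟ · · · ·│6
5│· · · ♞ · · · ·│5
4│· · · ♙ · · · ·│4
3│♘ · · · · · · ♝│3
2│♙ ♙ ♙ · · ♙ ♙ ♙│2
1│♖ · ♗ ♕ · ♖ ♔ ·│1
  ─────────────────
  a b c d e f g h

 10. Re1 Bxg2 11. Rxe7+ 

  a b c d e f g h
  ─────────────────
8│♜ · · ♛ ♚ ♝ · ♜│8
7│♟ · ♟ · ♖ ♟ ♟ ♟│7
6│· · ♟ ♟ · · · ·│6
5│· · · ♞ · · · ·│5
4│· · · ♙ · · · ·│4
3│♘ · · · · · · ·│3
2│♙ ♙ ♙ · · ♙ ♝ ♙│2
1│♖ · ♗ ♕ · · ♔ ·│1
  ─────────────────
  a b c d e f g h


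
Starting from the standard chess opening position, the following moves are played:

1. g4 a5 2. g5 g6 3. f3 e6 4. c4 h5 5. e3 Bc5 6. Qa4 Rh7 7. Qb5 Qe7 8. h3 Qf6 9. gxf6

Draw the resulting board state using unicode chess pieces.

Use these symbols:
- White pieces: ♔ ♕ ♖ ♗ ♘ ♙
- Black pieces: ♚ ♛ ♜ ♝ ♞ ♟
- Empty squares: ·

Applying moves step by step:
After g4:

♜ ♞ ♝ ♛ ♚ ♝ ♞ ♜
♟ ♟ ♟ ♟ ♟ ♟ ♟ ♟
· · · · · · · ·
· · · · · · · ·
· · · · · · ♙ ·
· · · · · · · ·
♙ ♙ ♙ ♙ ♙ ♙ · ♙
♖ ♘ ♗ ♕ ♔ ♗ ♘ ♖


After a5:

♜ ♞ ♝ ♛ ♚ ♝ ♞ ♜
· ♟ ♟ ♟ ♟ ♟ ♟ ♟
· · · · · · · ·
♟ · · · · · · ·
· · · · · · ♙ ·
· · · · · · · ·
♙ ♙ ♙ ♙ ♙ ♙ · ♙
♖ ♘ ♗ ♕ ♔ ♗ ♘ ♖


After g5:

♜ ♞ ♝ ♛ ♚ ♝ ♞ ♜
· ♟ ♟ ♟ ♟ ♟ ♟ ♟
· · · · · · · ·
♟ · · · · · ♙ ·
· · · · · · · ·
· · · · · · · ·
♙ ♙ ♙ ♙ ♙ ♙ · ♙
♖ ♘ ♗ ♕ ♔ ♗ ♘ ♖


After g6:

♜ ♞ ♝ ♛ ♚ ♝ ♞ ♜
· ♟ ♟ ♟ ♟ ♟ · ♟
· · · · · · ♟ ·
♟ · · · · · ♙ ·
· · · · · · · ·
· · · · · · · ·
♙ ♙ ♙ ♙ ♙ ♙ · ♙
♖ ♘ ♗ ♕ ♔ ♗ ♘ ♖


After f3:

♜ ♞ ♝ ♛ ♚ ♝ ♞ ♜
· ♟ ♟ ♟ ♟ ♟ · ♟
· · · · · · ♟ ·
♟ · · · · · ♙ ·
· · · · · · · ·
· · · · · ♙ · ·
♙ ♙ ♙ ♙ ♙ · · ♙
♖ ♘ ♗ ♕ ♔ ♗ ♘ ♖


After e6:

♜ ♞ ♝ ♛ ♚ ♝ ♞ ♜
· ♟ ♟ ♟ · ♟ · ♟
· · · · ♟ · ♟ ·
♟ · · · · · ♙ ·
· · · · · · · ·
· · · · · ♙ · ·
♙ ♙ ♙ ♙ ♙ · · ♙
♖ ♘ ♗ ♕ ♔ ♗ ♘ ♖


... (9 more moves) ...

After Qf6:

♜ ♞ ♝ · ♚ · ♞ ·
· ♟ ♟ ♟ · ♟ · ♜
· · · · ♟ ♛ ♟ ·
♟ ♕ ♝ · · · ♙ ♟
· · ♙ · · · · ·
· · · · ♙ ♙ · ♙
♙ ♙ · ♙ · · · ·
♖ ♘ ♗ · ♔ ♗ ♘ ♖


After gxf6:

♜ ♞ ♝ · ♚ · ♞ ·
· ♟ ♟ ♟ · ♟ · ♜
· · · · ♟ ♙ ♟ ·
♟ ♕ ♝ · · · · ♟
· · ♙ · · · · ·
· · · · ♙ ♙ · ♙
♙ ♙ · ♙ · · · ·
♖ ♘ ♗ · ♔ ♗ ♘ ♖



  a b c d e f g h
  ─────────────────
8│♜ ♞ ♝ · ♚ · ♞ ·│8
7│· ♟ ♟ ♟ · ♟ · ♜│7
6│· · · · ♟ ♙ ♟ ·│6
5│♟ ♕ ♝ · · · · ♟│5
4│· · ♙ · · · · ·│4
3│· · · · ♙ ♙ · ♙│3
2│♙ ♙ · ♙ · · · ·│2
1│♖ ♘ ♗ · ♔ ♗ ♘ ♖│1
  ─────────────────
  a b c d e f g h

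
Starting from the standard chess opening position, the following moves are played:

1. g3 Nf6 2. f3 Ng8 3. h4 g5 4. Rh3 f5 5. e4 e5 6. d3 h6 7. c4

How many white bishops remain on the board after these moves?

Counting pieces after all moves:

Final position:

  a b c d e f g h
  ─────────────────
8│♜ ♞ ♝ ♛ ♚ ♝ ♞ ♜│8
7│♟ ♟ ♟ ♟ · · · ·│7
6│· · · · · · · ♟│6
5│· · · · ♟ ♟ ♟ ·│5
4│· · ♙ · ♙ · · ♙│4
3│· · · ♙ · ♙ ♙ ♖│3
2│♙ ♙ · · · · · ·│2
1│♖ ♘ ♗ ♕ ♔ ♗ ♘ ·│1
  ─────────────────
  a b c d e f g h


2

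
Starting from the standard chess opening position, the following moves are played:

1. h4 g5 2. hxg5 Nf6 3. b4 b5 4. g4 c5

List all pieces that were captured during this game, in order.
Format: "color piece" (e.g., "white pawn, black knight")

Tracking captures:
  hxg5: captured black pawn

black pawn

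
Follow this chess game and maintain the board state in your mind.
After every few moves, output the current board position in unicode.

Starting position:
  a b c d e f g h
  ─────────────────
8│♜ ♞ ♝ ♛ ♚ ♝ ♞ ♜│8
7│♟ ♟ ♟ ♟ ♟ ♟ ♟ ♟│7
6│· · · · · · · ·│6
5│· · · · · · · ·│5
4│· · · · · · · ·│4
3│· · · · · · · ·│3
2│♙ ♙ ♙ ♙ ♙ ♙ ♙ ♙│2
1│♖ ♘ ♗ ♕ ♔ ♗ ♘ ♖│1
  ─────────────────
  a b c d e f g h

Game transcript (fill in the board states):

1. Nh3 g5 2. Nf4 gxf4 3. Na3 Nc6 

  a b c d e f g h
  ─────────────────
8│♜ · ♝ ♛ ♚ ♝ ♞ ♜│8
7│♟ ♟ ♟ ♟ ♟ ♟ · ♟│7
6│· · ♞ · · · · ·│6
5│· · · · · · · ·│5
4│· · · · · ♟ · ·│4
3│♘ · · · · · · ·│3
2│♙ ♙ ♙ ♙ ♙ ♙ ♙ ♙│2
1│♖ · ♗ ♕ ♔ ♗ · ♖│1
  ─────────────────
  a b c d e f g h

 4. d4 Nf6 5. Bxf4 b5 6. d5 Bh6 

  a b c d e f g h
  ─────────────────
8│♜ · ♝ ♛ ♚ · · ♜│8
7│♟ · ♟ ♟ ♟ ♟ · ♟│7
6│· · ♞ · · ♞ · ♝│6
5│· ♟ · ♙ · · · ·│5
4│· · · · · ♗ · ·│4
3│♘ · · · · · · ·│3
2│♙ ♙ ♙ · ♙ ♙ ♙ ♙│2
1│♖ · · ♕ ♔ ♗ · ♖│1
  ─────────────────
  a b c d e f g h

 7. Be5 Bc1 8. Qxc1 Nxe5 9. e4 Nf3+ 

  a b c d e f g h
  ─────────────────
8│♜ · ♝ ♛ ♚ · · ♜│8
7│♟ · ♟ ♟ ♟ ♟ · ♟│7
6│· · · · · ♞ · ·│6
5│· ♟ · ♙ · · · ·│5
4│· · · · ♙ · · ·│4
3│♘ · · · · ♞ · ·│3
2│♙ ♙ ♙ · · ♙ ♙ ♙│2
1│♖ · ♕ · ♔ ♗ · ♖│1
  ─────────────────
  a b c d e f g h

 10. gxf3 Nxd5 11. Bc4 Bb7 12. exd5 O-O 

  a b c d e f g h
  ─────────────────
8│♜ · · ♛ · ♜ ♚ ·│8
7│♟ ♝ ♟ ♟ ♟ ♟ · ♟│7
6│· · · · · · · ·│6
5│· ♟ · ♙ · · · ·│5
4│· · ♗ · · · · ·│4
3│♘ · · · · ♙ · ·│3
2│♙ ♙ ♙ · · ♙ · ♙│2
1│♖ · ♕ · ♔ · · ♖│1
  ─────────────────
  a b c d e f g h

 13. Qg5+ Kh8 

  a b c d e f g h
  ─────────────────
8│♜ · · ♛ · ♜ · ♚│8
7│♟ ♝ ♟ ♟ ♟ ♟ · ♟│7
6│· · · · · · · ·│6
5│· ♟ · ♙ · · ♕ ·│5
4│· · ♗ · · · · ·│4
3│♘ · · · · ♙ · ·│3
2│♙ ♙ ♙ · · ♙ · ♙│2
1│♖ · · · ♔ · · ♖│1
  ─────────────────
  a b c d e f g h


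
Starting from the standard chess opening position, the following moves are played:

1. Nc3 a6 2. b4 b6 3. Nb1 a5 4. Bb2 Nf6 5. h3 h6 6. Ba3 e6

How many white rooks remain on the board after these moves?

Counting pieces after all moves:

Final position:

  a b c d e f g h
  ─────────────────
8│♜ ♞ ♝ ♛ ♚ ♝ · ♜│8
7│· · ♟ ♟ · ♟ ♟ ·│7
6│· ♟ · · ♟ ♞ · ♟│6
5│♟ · · · · · · ·│5
4│· ♙ · · · · · ·│4
3│♗ · · · · · · ♙│3
2│♙ · ♙ ♙ ♙ ♙ ♙ ·│2
1│♖ ♘ · ♕ ♔ ♗ ♘ ♖│1
  ─────────────────
  a b c d e f g h


2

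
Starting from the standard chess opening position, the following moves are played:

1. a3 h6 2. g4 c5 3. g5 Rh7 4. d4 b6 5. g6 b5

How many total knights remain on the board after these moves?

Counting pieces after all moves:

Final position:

  a b c d e f g h
  ─────────────────
8│♜ ♞ ♝ ♛ ♚ ♝ ♞ ·│8
7│♟ · · ♟ ♟ ♟ ♟ ♜│7
6│· · · · · · ♙ ♟│6
5│· ♟ ♟ · · · · ·│5
4│· · · ♙ · · · ·│4
3│♙ · · · · · · ·│3
2│· ♙ ♙ · ♙ ♙ · ♙│2
1│♖ ♘ ♗ ♕ ♔ ♗ ♘ ♖│1
  ─────────────────
  a b c d e f g h


4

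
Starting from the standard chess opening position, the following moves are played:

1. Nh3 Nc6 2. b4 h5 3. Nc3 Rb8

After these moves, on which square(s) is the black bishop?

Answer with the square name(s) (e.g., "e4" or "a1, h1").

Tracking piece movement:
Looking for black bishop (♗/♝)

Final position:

  a b c d e f g h
  ─────────────────
8│· ♜ ♝ ♛ ♚ ♝ ♞ ♜│8
7│♟ ♟ ♟ ♟ ♟ ♟ ♟ ·│7
6│· · ♞ · · · · ·│6
5│· · · · · · · ♟│5
4│· ♙ · · · · · ·│4
3│· · ♘ · · · · ♘│3
2│♙ · ♙ ♙ ♙ ♙ ♙ ♙│2
1│♖ · ♗ ♕ ♔ ♗ · ♖│1
  ─────────────────
  a b c d e f g h


c8, f8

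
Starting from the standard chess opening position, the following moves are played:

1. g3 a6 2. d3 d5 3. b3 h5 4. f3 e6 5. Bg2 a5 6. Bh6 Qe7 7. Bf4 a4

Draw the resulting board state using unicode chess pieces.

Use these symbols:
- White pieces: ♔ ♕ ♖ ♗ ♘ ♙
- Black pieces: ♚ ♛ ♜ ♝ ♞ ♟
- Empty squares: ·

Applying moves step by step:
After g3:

♜ ♞ ♝ ♛ ♚ ♝ ♞ ♜
♟ ♟ ♟ ♟ ♟ ♟ ♟ ♟
· · · · · · · ·
· · · · · · · ·
· · · · · · · ·
· · · · · · ♙ ·
♙ ♙ ♙ ♙ ♙ ♙ · ♙
♖ ♘ ♗ ♕ ♔ ♗ ♘ ♖


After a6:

♜ ♞ ♝ ♛ ♚ ♝ ♞ ♜
· ♟ ♟ ♟ ♟ ♟ ♟ ♟
♟ · · · · · · ·
· · · · · · · ·
· · · · · · · ·
· · · · · · ♙ ·
♙ ♙ ♙ ♙ ♙ ♙ · ♙
♖ ♘ ♗ ♕ ♔ ♗ ♘ ♖


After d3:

♜ ♞ ♝ ♛ ♚ ♝ ♞ ♜
· ♟ ♟ ♟ ♟ ♟ ♟ ♟
♟ · · · · · · ·
· · · · · · · ·
· · · · · · · ·
· · · ♙ · · ♙ ·
♙ ♙ ♙ · ♙ ♙ · ♙
♖ ♘ ♗ ♕ ♔ ♗ ♘ ♖


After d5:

♜ ♞ ♝ ♛ ♚ ♝ ♞ ♜
· ♟ ♟ · ♟ ♟ ♟ ♟
♟ · · · · · · ·
· · · ♟ · · · ·
· · · · · · · ·
· · · ♙ · · ♙ ·
♙ ♙ ♙ · ♙ ♙ · ♙
♖ ♘ ♗ ♕ ♔ ♗ ♘ ♖


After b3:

♜ ♞ ♝ ♛ ♚ ♝ ♞ ♜
· ♟ ♟ · ♟ ♟ ♟ ♟
♟ · · · · · · ·
· · · ♟ · · · ·
· · · · · · · ·
· ♙ · ♙ · · ♙ ·
♙ · ♙ · ♙ ♙ · ♙
♖ ♘ ♗ ♕ ♔ ♗ ♘ ♖


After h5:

♜ ♞ ♝ ♛ ♚ ♝ ♞ ♜
· ♟ ♟ · ♟ ♟ ♟ ·
♟ · · · · · · ·
· · · ♟ · · · ♟
· · · · · · · ·
· ♙ · ♙ · · ♙ ·
♙ · ♙ · ♙ ♙ · ♙
♖ ♘ ♗ ♕ ♔ ♗ ♘ ♖


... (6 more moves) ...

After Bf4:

♜ ♞ ♝ · ♚ ♝ ♞ ♜
· ♟ ♟ · ♛ ♟ ♟ ·
· · · · ♟ · · ·
♟ · · ♟ · · · ♟
· · · · · ♗ · ·
· ♙ · ♙ · ♙ ♙ ·
♙ · ♙ · ♙ · ♗ ♙
♖ ♘ · ♕ ♔ · ♘ ♖


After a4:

♜ ♞ ♝ · ♚ ♝ ♞ ♜
· ♟ ♟ · ♛ ♟ ♟ ·
· · · · ♟ · · ·
· · · ♟ · · · ♟
♟ · · · · ♗ · ·
· ♙ · ♙ · ♙ ♙ ·
♙ · ♙ · ♙ · ♗ ♙
♖ ♘ · ♕ ♔ · ♘ ♖



  a b c d e f g h
  ─────────────────
8│♜ ♞ ♝ · ♚ ♝ ♞ ♜│8
7│· ♟ ♟ · ♛ ♟ ♟ ·│7
6│· · · · ♟ · · ·│6
5│· · · ♟ · · · ♟│5
4│♟ · · · · ♗ · ·│4
3│· ♙ · ♙ · ♙ ♙ ·│3
2│♙ · ♙ · ♙ · ♗ ♙│2
1│♖ ♘ · ♕ ♔ · ♘ ♖│1
  ─────────────────
  a b c d e f g h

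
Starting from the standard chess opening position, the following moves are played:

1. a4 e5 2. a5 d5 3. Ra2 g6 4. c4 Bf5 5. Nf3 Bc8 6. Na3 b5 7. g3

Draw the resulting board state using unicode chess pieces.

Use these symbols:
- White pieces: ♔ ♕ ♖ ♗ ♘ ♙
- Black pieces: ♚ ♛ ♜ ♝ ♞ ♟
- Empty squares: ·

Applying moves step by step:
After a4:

♜ ♞ ♝ ♛ ♚ ♝ ♞ ♜
♟ ♟ ♟ ♟ ♟ ♟ ♟ ♟
· · · · · · · ·
· · · · · · · ·
♙ · · · · · · ·
· · · · · · · ·
· ♙ ♙ ♙ ♙ ♙ ♙ ♙
♖ ♘ ♗ ♕ ♔ ♗ ♘ ♖


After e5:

♜ ♞ ♝ ♛ ♚ ♝ ♞ ♜
♟ ♟ ♟ ♟ · ♟ ♟ ♟
· · · · · · · ·
· · · · ♟ · · ·
♙ · · · · · · ·
· · · · · · · ·
· ♙ ♙ ♙ ♙ ♙ ♙ ♙
♖ ♘ ♗ ♕ ♔ ♗ ♘ ♖


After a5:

♜ ♞ ♝ ♛ ♚ ♝ ♞ ♜
♟ ♟ ♟ ♟ · ♟ ♟ ♟
· · · · · · · ·
♙ · · · ♟ · · ·
· · · · · · · ·
· · · · · · · ·
· ♙ ♙ ♙ ♙ ♙ ♙ ♙
♖ ♘ ♗ ♕ ♔ ♗ ♘ ♖


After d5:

♜ ♞ ♝ ♛ ♚ ♝ ♞ ♜
♟ ♟ ♟ · · ♟ ♟ ♟
· · · · · · · ·
♙ · · ♟ ♟ · · ·
· · · · · · · ·
· · · · · · · ·
· ♙ ♙ ♙ ♙ ♙ ♙ ♙
♖ ♘ ♗ ♕ ♔ ♗ ♘ ♖


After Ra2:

♜ ♞ ♝ ♛ ♚ ♝ ♞ ♜
♟ ♟ ♟ · · ♟ ♟ ♟
· · · · · · · ·
♙ · · ♟ ♟ · · ·
· · · · · · · ·
· · · · · · · ·
♖ ♙ ♙ ♙ ♙ ♙ ♙ ♙
· ♘ ♗ ♕ ♔ ♗ ♘ ♖


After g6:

♜ ♞ ♝ ♛ ♚ ♝ ♞ ♜
♟ ♟ ♟ · · ♟ · ♟
· · · · · · ♟ ·
♙ · · ♟ ♟ · · ·
· · · · · · · ·
· · · · · · · ·
♖ ♙ ♙ ♙ ♙ ♙ ♙ ♙
· ♘ ♗ ♕ ♔ ♗ ♘ ♖


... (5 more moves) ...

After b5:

♜ ♞ ♝ ♛ ♚ ♝ ♞ ♜
♟ · ♟ · · ♟ · ♟
· · · · · · ♟ ·
♙ ♟ · ♟ ♟ · · ·
· · ♙ · · · · ·
♘ · · · · ♘ · ·
♖ ♙ · ♙ ♙ ♙ ♙ ♙
· · ♗ ♕ ♔ ♗ · ♖


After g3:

♜ ♞ ♝ ♛ ♚ ♝ ♞ ♜
♟ · ♟ · · ♟ · ♟
· · · · · · ♟ ·
♙ ♟ · ♟ ♟ · · ·
· · ♙ · · · · ·
♘ · · · · ♘ ♙ ·
♖ ♙ · ♙ ♙ ♙ · ♙
· · ♗ ♕ ♔ ♗ · ♖



  a b c d e f g h
  ─────────────────
8│♜ ♞ ♝ ♛ ♚ ♝ ♞ ♜│8
7│♟ · ♟ · · ♟ · ♟│7
6│· · · · · · ♟ ·│6
5│♙ ♟ · ♟ ♟ · · ·│5
4│· · ♙ · · · · ·│4
3│♘ · · · · ♘ ♙ ·│3
2│♖ ♙ · ♙ ♙ ♙ · ♙│2
1│· · ♗ ♕ ♔ ♗ · ♖│1
  ─────────────────
  a b c d e f g h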